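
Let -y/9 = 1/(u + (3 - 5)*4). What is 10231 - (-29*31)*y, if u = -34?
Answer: 145931/14 ≈ 10424.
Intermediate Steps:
y = 3/14 (y = -9/(-34 + (3 - 5)*4) = -9/(-34 - 2*4) = -9/(-34 - 8) = -9/(-42) = -9*(-1/42) = 3/14 ≈ 0.21429)
10231 - (-29*31)*y = 10231 - (-29*31)*3/14 = 10231 - (-899)*3/14 = 10231 - 1*(-2697/14) = 10231 + 2697/14 = 145931/14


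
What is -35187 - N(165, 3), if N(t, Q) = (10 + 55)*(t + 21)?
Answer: -47277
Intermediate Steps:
N(t, Q) = 1365 + 65*t (N(t, Q) = 65*(21 + t) = 1365 + 65*t)
-35187 - N(165, 3) = -35187 - (1365 + 65*165) = -35187 - (1365 + 10725) = -35187 - 1*12090 = -35187 - 12090 = -47277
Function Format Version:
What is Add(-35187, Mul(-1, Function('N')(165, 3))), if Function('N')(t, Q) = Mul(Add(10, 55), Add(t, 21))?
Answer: -47277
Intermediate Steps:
Function('N')(t, Q) = Add(1365, Mul(65, t)) (Function('N')(t, Q) = Mul(65, Add(21, t)) = Add(1365, Mul(65, t)))
Add(-35187, Mul(-1, Function('N')(165, 3))) = Add(-35187, Mul(-1, Add(1365, Mul(65, 165)))) = Add(-35187, Mul(-1, Add(1365, 10725))) = Add(-35187, Mul(-1, 12090)) = Add(-35187, -12090) = -47277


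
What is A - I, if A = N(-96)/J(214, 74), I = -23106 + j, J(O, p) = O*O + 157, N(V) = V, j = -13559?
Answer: 1684866649/45953 ≈ 36665.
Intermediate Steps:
J(O, p) = 157 + O² (J(O, p) = O² + 157 = 157 + O²)
I = -36665 (I = -23106 - 13559 = -36665)
A = -96/45953 (A = -96/(157 + 214²) = -96/(157 + 45796) = -96/45953 ≈ -0.0020891)
A - I = -96/45953 - 1*(-36665) = -96/45953 + 36665 = 1684866649/45953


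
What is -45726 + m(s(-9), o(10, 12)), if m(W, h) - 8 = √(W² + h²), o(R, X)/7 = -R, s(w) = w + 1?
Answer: -45718 + 2*√1241 ≈ -45648.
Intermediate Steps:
s(w) = 1 + w
o(R, X) = -7*R (o(R, X) = 7*(-R) = -7*R)
m(W, h) = 8 + √(W² + h²)
-45726 + m(s(-9), o(10, 12)) = -45726 + (8 + √((1 - 9)² + (-7*10)²)) = -45726 + (8 + √((-8)² + (-70)²)) = -45726 + (8 + √(64 + 4900)) = -45726 + (8 + √4964) = -45726 + (8 + 2*√1241) = -45718 + 2*√1241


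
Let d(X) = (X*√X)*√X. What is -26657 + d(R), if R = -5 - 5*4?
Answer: -26032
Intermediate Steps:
R = -25 (R = -5 - 20 = -25)
d(X) = X² (d(X) = X^(3/2)*√X = X²)
-26657 + d(R) = -26657 + (-25)² = -26657 + 625 = -26032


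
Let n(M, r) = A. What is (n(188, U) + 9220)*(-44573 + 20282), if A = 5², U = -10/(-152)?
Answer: -224570295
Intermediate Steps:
U = 5/76 (U = -10*(-1/152) = 5/76 ≈ 0.065789)
A = 25
n(M, r) = 25
(n(188, U) + 9220)*(-44573 + 20282) = (25 + 9220)*(-44573 + 20282) = 9245*(-24291) = -224570295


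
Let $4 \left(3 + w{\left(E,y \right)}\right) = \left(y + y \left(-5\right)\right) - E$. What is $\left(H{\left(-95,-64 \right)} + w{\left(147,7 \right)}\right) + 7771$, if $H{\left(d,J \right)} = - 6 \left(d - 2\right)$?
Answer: $\frac{33225}{4} \approx 8306.3$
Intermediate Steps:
$w{\left(E,y \right)} = -3 - y - \frac{E}{4}$ ($w{\left(E,y \right)} = -3 + \frac{\left(y + y \left(-5\right)\right) - E}{4} = -3 + \frac{\left(y - 5 y\right) - E}{4} = -3 + \frac{- 4 y - E}{4} = -3 + \frac{- E - 4 y}{4} = -3 - \left(y + \frac{E}{4}\right) = -3 - y - \frac{E}{4}$)
$H{\left(d,J \right)} = 12 - 6 d$ ($H{\left(d,J \right)} = - 6 \left(-2 + d\right) = 12 - 6 d$)
$\left(H{\left(-95,-64 \right)} + w{\left(147,7 \right)}\right) + 7771 = \left(\left(12 - -570\right) - \frac{187}{4}\right) + 7771 = \left(\left(12 + 570\right) - \frac{187}{4}\right) + 7771 = \left(582 - \frac{187}{4}\right) + 7771 = \frac{2141}{4} + 7771 = \frac{33225}{4}$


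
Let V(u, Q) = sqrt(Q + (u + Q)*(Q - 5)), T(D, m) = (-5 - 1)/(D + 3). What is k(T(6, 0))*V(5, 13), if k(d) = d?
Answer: -2*sqrt(157)/3 ≈ -8.3533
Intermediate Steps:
T(D, m) = -6/(3 + D)
V(u, Q) = sqrt(Q + (-5 + Q)*(Q + u)) (V(u, Q) = sqrt(Q + (Q + u)*(-5 + Q)) = sqrt(Q + (-5 + Q)*(Q + u)))
k(T(6, 0))*V(5, 13) = (-6/(3 + 6))*sqrt(13**2 - 5*5 - 4*13 + 13*5) = (-6/9)*sqrt(169 - 25 - 52 + 65) = (-6*1/9)*sqrt(157) = -2*sqrt(157)/3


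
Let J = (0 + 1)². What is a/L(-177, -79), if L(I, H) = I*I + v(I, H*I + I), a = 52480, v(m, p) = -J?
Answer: 1640/979 ≈ 1.6752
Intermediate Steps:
J = 1 (J = 1² = 1)
v(m, p) = -1 (v(m, p) = -1*1 = -1)
L(I, H) = -1 + I² (L(I, H) = I*I - 1 = I² - 1 = -1 + I²)
a/L(-177, -79) = 52480/(-1 + (-177)²) = 52480/(-1 + 31329) = 52480/31328 = 52480*(1/31328) = 1640/979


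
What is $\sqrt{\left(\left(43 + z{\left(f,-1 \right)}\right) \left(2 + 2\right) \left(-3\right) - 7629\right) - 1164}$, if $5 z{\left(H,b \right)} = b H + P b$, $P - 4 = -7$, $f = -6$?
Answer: $\frac{i \sqrt{233265}}{5} \approx 96.595 i$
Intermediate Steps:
$P = -3$ ($P = 4 - 7 = -3$)
$z{\left(H,b \right)} = - \frac{3 b}{5} + \frac{H b}{5}$ ($z{\left(H,b \right)} = \frac{b H - 3 b}{5} = \frac{H b - 3 b}{5} = \frac{- 3 b + H b}{5} = - \frac{3 b}{5} + \frac{H b}{5}$)
$\sqrt{\left(\left(43 + z{\left(f,-1 \right)}\right) \left(2 + 2\right) \left(-3\right) - 7629\right) - 1164} = \sqrt{\left(\left(43 + \frac{1}{5} \left(-1\right) \left(-3 - 6\right)\right) \left(2 + 2\right) \left(-3\right) - 7629\right) - 1164} = \sqrt{\left(\left(43 + \frac{1}{5} \left(-1\right) \left(-9\right)\right) 4 \left(-3\right) - 7629\right) - 1164} = \sqrt{\left(\left(43 + \frac{9}{5}\right) \left(-12\right) - 7629\right) - 1164} = \sqrt{\left(\frac{224}{5} \left(-12\right) - 7629\right) - 1164} = \sqrt{\left(- \frac{2688}{5} - 7629\right) - 1164} = \sqrt{- \frac{40833}{5} - 1164} = \sqrt{- \frac{46653}{5}} = \frac{i \sqrt{233265}}{5}$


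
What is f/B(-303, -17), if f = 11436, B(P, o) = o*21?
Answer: -3812/119 ≈ -32.034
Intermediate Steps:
B(P, o) = 21*o
f/B(-303, -17) = 11436/((21*(-17))) = 11436/(-357) = 11436*(-1/357) = -3812/119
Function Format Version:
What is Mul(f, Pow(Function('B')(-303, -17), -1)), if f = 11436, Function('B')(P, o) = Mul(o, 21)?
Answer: Rational(-3812, 119) ≈ -32.034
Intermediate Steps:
Function('B')(P, o) = Mul(21, o)
Mul(f, Pow(Function('B')(-303, -17), -1)) = Mul(11436, Pow(Mul(21, -17), -1)) = Mul(11436, Pow(-357, -1)) = Mul(11436, Rational(-1, 357)) = Rational(-3812, 119)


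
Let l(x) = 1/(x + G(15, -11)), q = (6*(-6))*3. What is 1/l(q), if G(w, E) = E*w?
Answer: -273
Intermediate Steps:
q = -108 (q = -36*3 = -108)
l(x) = 1/(-165 + x) (l(x) = 1/(x - 11*15) = 1/(x - 165) = 1/(-165 + x))
1/l(q) = 1/(1/(-165 - 108)) = 1/(1/(-273)) = 1/(-1/273) = -273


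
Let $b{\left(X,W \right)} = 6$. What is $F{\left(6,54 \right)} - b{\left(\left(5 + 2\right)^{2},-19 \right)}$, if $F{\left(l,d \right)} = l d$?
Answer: $318$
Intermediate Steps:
$F{\left(l,d \right)} = d l$
$F{\left(6,54 \right)} - b{\left(\left(5 + 2\right)^{2},-19 \right)} = 54 \cdot 6 - 6 = 324 - 6 = 318$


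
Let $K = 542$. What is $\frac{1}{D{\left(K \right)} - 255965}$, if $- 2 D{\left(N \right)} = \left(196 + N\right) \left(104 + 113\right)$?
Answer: $- \frac{1}{336038} \approx -2.9759 \cdot 10^{-6}$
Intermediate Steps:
$D{\left(N \right)} = -21266 - \frac{217 N}{2}$ ($D{\left(N \right)} = - \frac{\left(196 + N\right) \left(104 + 113\right)}{2} = - \frac{\left(196 + N\right) 217}{2} = - \frac{42532 + 217 N}{2} = -21266 - \frac{217 N}{2}$)
$\frac{1}{D{\left(K \right)} - 255965} = \frac{1}{\left(-21266 - 58807\right) - 255965} = \frac{1}{-80073 - 255965} = \frac{1}{-336038} = - \frac{1}{336038}$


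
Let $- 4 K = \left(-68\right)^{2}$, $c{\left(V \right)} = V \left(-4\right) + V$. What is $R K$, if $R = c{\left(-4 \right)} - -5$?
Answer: $-19652$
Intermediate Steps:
$c{\left(V \right)} = - 3 V$ ($c{\left(V \right)} = - 4 V + V = - 3 V$)
$R = 17$ ($R = \left(-3\right) \left(-4\right) - -5 = 12 + 5 = 17$)
$K = -1156$ ($K = - \frac{\left(-68\right)^{2}}{4} = \left(- \frac{1}{4}\right) 4624 = -1156$)
$R K = 17 \left(-1156\right) = -19652$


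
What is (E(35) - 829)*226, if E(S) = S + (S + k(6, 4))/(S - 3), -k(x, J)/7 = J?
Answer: -2870313/16 ≈ -1.7939e+5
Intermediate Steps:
k(x, J) = -7*J
E(S) = S + (-28 + S)/(-3 + S) (E(S) = S + (S - 7*4)/(S - 3) = S + (S - 28)/(-3 + S) = S + (-28 + S)/(-3 + S))
(E(35) - 829)*226 = ((-28 + 35² - 2*35)/(-3 + 35) - 829)*226 = ((-28 + 1225 - 70)/32 - 829)*226 = ((1/32)*1127 - 829)*226 = (1127/32 - 829)*226 = -25401/32*226 = -2870313/16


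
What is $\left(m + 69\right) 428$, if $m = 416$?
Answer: $207580$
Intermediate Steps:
$\left(m + 69\right) 428 = \left(416 + 69\right) 428 = 485 \cdot 428 = 207580$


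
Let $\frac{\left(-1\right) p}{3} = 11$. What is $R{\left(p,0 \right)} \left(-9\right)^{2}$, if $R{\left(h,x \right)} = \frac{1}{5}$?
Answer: $\frac{81}{5} \approx 16.2$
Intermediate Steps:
$p = -33$ ($p = \left(-3\right) 11 = -33$)
$R{\left(h,x \right)} = \frac{1}{5}$
$R{\left(p,0 \right)} \left(-9\right)^{2} = \frac{\left(-9\right)^{2}}{5} = \frac{1}{5} \cdot 81 = \frac{81}{5}$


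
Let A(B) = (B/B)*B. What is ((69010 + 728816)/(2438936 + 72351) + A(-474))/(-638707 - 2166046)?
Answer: 1189552212/7043539747111 ≈ 0.00016889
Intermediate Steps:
A(B) = B (A(B) = 1*B = B)
((69010 + 728816)/(2438936 + 72351) + A(-474))/(-638707 - 2166046) = ((69010 + 728816)/(2438936 + 72351) - 474)/(-638707 - 2166046) = (797826/2511287 - 474)/(-2804753) = (797826*(1/2511287) - 474)*(-1/2804753) = (797826/2511287 - 474)*(-1/2804753) = -1189552212/2511287*(-1/2804753) = 1189552212/7043539747111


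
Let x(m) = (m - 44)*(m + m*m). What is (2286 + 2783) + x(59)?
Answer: 58169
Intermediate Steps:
x(m) = (-44 + m)*(m + m**2)
(2286 + 2783) + x(59) = (2286 + 2783) + 59*(-44 + 59**2 - 43*59) = 5069 + 59*(-44 + 3481 - 2537) = 5069 + 59*900 = 5069 + 53100 = 58169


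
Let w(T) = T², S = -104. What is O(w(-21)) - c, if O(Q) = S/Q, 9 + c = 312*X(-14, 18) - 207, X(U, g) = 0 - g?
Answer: 2571808/441 ≈ 5831.8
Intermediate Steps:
X(U, g) = -g
c = -5832 (c = -9 + (312*(-1*18) - 207) = -9 + (312*(-18) - 207) = -9 + (-5616 - 207) = -9 - 5823 = -5832)
O(Q) = -104/Q
O(w(-21)) - c = -104/((-21)²) - 1*(-5832) = -104/441 + 5832 = 2571808/441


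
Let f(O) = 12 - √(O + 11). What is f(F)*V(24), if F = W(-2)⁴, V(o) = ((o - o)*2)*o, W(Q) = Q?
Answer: 0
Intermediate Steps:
V(o) = 0 (V(o) = (0*2)*o = 0*o = 0)
F = 16 (F = (-2)⁴ = 16)
f(O) = 12 - √(11 + O)
f(F)*V(24) = (12 - √(11 + 16))*0 = (12 - √27)*0 = (12 - 3*√3)*0 = 0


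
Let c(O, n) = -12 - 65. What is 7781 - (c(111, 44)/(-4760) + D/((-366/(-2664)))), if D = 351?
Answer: 216781289/41480 ≈ 5226.2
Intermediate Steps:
c(O, n) = -77
7781 - (c(111, 44)/(-4760) + D/((-366/(-2664)))) = 7781 - (-77/(-4760) + 351/((-366/(-2664)))) = 7781 - (-77*(-1/4760) + 351/((-366*(-1/2664)))) = 7781 - (11/680 + 351/(61/444)) = 7781 - (11/680 + 351*(444/61)) = 7781 - (11/680 + 155844/61) = 7781 - 1*105974591/41480 = 7781 - 105974591/41480 = 216781289/41480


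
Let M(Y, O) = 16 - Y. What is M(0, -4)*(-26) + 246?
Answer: -170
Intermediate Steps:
M(0, -4)*(-26) + 246 = (16 - 1*0)*(-26) + 246 = (16 + 0)*(-26) + 246 = 16*(-26) + 246 = -416 + 246 = -170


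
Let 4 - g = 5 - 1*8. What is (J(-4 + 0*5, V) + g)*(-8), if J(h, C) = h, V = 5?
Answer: -24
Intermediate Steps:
g = 7 (g = 4 - (5 - 1*8) = 4 - (5 - 8) = 4 - 1*(-3) = 4 + 3 = 7)
(J(-4 + 0*5, V) + g)*(-8) = ((-4 + 0*5) + 7)*(-8) = ((-4 + 0) + 7)*(-8) = (-4 + 7)*(-8) = 3*(-8) = -24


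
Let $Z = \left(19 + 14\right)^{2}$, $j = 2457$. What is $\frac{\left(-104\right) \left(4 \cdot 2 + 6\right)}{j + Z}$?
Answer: $- \frac{728}{1773} \approx -0.4106$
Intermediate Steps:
$Z = 1089$ ($Z = 33^{2} = 1089$)
$\frac{\left(-104\right) \left(4 \cdot 2 + 6\right)}{j + Z} = \frac{\left(-104\right) \left(4 \cdot 2 + 6\right)}{2457 + 1089} = \frac{\left(-104\right) \left(8 + 6\right)}{3546} = \left(-104\right) 14 \cdot \frac{1}{3546} = \left(-1456\right) \frac{1}{3546} = - \frac{728}{1773}$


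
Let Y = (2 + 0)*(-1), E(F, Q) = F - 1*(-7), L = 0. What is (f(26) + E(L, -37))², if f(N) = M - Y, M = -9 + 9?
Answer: 81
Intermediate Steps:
M = 0
E(F, Q) = 7 + F (E(F, Q) = F + 7 = 7 + F)
Y = -2 (Y = 2*(-1) = -2)
f(N) = 2 (f(N) = 0 - 1*(-2) = 0 + 2 = 2)
(f(26) + E(L, -37))² = (2 + (7 + 0))² = (2 + 7)² = 9² = 81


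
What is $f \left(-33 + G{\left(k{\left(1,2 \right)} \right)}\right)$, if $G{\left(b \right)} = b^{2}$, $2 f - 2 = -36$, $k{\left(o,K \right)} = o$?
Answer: $544$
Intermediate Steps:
$f = -17$ ($f = 1 + \frac{1}{2} \left(-36\right) = 1 - 18 = -17$)
$f \left(-33 + G{\left(k{\left(1,2 \right)} \right)}\right) = - 17 \left(-33 + 1^{2}\right) = - 17 \left(-33 + 1\right) = \left(-17\right) \left(-32\right) = 544$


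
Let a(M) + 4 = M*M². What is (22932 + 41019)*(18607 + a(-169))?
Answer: -307489581906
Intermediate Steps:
a(M) = -4 + M³ (a(M) = -4 + M*M² = -4 + M³)
(22932 + 41019)*(18607 + a(-169)) = (22932 + 41019)*(18607 + (-4 + (-169)³)) = 63951*(18607 + (-4 - 4826809)) = 63951*(18607 - 4826813) = 63951*(-4808206) = -307489581906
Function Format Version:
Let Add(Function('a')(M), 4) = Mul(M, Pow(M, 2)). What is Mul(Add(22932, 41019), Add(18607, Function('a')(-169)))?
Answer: -307489581906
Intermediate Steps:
Function('a')(M) = Add(-4, Pow(M, 3)) (Function('a')(M) = Add(-4, Mul(M, Pow(M, 2))) = Add(-4, Pow(M, 3)))
Mul(Add(22932, 41019), Add(18607, Function('a')(-169))) = Mul(Add(22932, 41019), Add(18607, Add(-4, Pow(-169, 3)))) = Mul(63951, Add(18607, Add(-4, -4826809))) = Mul(63951, Add(18607, -4826813)) = Mul(63951, -4808206) = -307489581906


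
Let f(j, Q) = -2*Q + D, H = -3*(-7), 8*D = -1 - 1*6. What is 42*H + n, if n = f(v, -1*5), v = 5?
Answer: 7129/8 ≈ 891.13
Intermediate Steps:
D = -7/8 (D = (-1 - 1*6)/8 = (-1 - 6)/8 = (1/8)*(-7) = -7/8 ≈ -0.87500)
H = 21
f(j, Q) = -7/8 - 2*Q (f(j, Q) = -2*Q - 7/8 = -7/8 - 2*Q)
n = 73/8 (n = -7/8 - (-2)*5 = -7/8 - 2*(-5) = -7/8 + 10 = 73/8 ≈ 9.1250)
42*H + n = 42*21 + 73/8 = 882 + 73/8 = 7129/8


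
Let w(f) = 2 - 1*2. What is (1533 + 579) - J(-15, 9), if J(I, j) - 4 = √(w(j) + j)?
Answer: 2105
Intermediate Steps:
w(f) = 0 (w(f) = 2 - 2 = 0)
J(I, j) = 4 + √j (J(I, j) = 4 + √(0 + j) = 4 + √j)
(1533 + 579) - J(-15, 9) = (1533 + 579) - (4 + √9) = 2112 - (4 + 3) = 2112 - 1*7 = 2112 - 7 = 2105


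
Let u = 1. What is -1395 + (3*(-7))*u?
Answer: -1416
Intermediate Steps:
-1395 + (3*(-7))*u = -1395 + (3*(-7))*1 = -1395 - 21*1 = -1395 - 21 = -1416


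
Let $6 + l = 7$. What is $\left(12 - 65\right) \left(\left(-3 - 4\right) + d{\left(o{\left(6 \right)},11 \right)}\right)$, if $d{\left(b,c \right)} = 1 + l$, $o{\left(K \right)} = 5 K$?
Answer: $265$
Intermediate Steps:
$l = 1$ ($l = -6 + 7 = 1$)
$d{\left(b,c \right)} = 2$ ($d{\left(b,c \right)} = 1 + 1 = 2$)
$\left(12 - 65\right) \left(\left(-3 - 4\right) + d{\left(o{\left(6 \right)},11 \right)}\right) = \left(12 - 65\right) \left(\left(-3 - 4\right) + 2\right) = - 53 \left(\left(-3 - 4\right) + 2\right) = - 53 \left(-7 + 2\right) = \left(-53\right) \left(-5\right) = 265$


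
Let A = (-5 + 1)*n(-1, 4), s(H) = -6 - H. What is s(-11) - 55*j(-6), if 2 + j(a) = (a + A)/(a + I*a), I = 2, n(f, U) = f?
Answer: 980/9 ≈ 108.89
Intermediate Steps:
A = 4 (A = (-5 + 1)*(-1) = -4*(-1) = 4)
j(a) = -2 + (4 + a)/(3*a) (j(a) = -2 + (a + 4)/(a + 2*a) = -2 + (4 + a)/((3*a)) = -2 + (4 + a)*(1/(3*a)) = -2 + (4 + a)/(3*a))
s(-11) - 55*j(-6) = (-6 - 1*(-11)) - 55*(4 - 5*(-6))/(3*(-6)) = (-6 + 11) - 55*(-1)*(4 + 30)/(3*6) = 5 - 55*(-1)*34/(3*6) = 5 - 55*(-17/9) = 5 + 935/9 = 980/9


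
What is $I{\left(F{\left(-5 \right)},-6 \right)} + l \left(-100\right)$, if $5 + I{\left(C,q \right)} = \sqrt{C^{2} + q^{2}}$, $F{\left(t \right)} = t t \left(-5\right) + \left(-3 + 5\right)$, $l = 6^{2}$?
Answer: $-3605 + 3 \sqrt{1685} \approx -3481.9$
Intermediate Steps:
$l = 36$
$F{\left(t \right)} = 2 - 5 t^{2}$ ($F{\left(t \right)} = t^{2} \left(-5\right) + 2 = - 5 t^{2} + 2 = 2 - 5 t^{2}$)
$I{\left(C,q \right)} = -5 + \sqrt{C^{2} + q^{2}}$
$I{\left(F{\left(-5 \right)},-6 \right)} + l \left(-100\right) = \left(-5 + \sqrt{\left(2 - 5 \left(-5\right)^{2}\right)^{2} + \left(-6\right)^{2}}\right) + 36 \left(-100\right) = \left(-5 + \sqrt{\left(2 - 125\right)^{2} + 36}\right) - 3600 = \left(-5 + \sqrt{\left(-123\right)^{2} + 36}\right) - 3600 = \left(-5 + \sqrt{15129 + 36}\right) - 3600 = \left(-5 + \sqrt{15165}\right) - 3600 = \left(-5 + 3 \sqrt{1685}\right) - 3600 = -3605 + 3 \sqrt{1685}$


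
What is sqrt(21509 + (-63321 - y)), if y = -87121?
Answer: sqrt(45309) ≈ 212.86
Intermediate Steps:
sqrt(21509 + (-63321 - y)) = sqrt(21509 + (-63321 - 1*(-87121))) = sqrt(21509 + (-63321 + 87121)) = sqrt(21509 + 23800) = sqrt(45309)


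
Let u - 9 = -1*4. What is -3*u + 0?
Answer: -15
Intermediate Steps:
u = 5 (u = 9 - 1*4 = 9 - 4 = 5)
-3*u + 0 = -3*5 + 0 = -15 + 0 = -15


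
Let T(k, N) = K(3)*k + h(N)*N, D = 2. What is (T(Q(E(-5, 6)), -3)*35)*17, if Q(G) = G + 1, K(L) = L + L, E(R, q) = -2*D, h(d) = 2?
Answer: -14280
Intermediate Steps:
E(R, q) = -4 (E(R, q) = -2*2 = -4)
K(L) = 2*L
Q(G) = 1 + G
T(k, N) = 2*N + 6*k (T(k, N) = (2*3)*k + 2*N = 6*k + 2*N = 2*N + 6*k)
(T(Q(E(-5, 6)), -3)*35)*17 = ((2*(-3) + 6*(1 - 4))*35)*17 = ((-6 + 6*(-3))*35)*17 = ((-6 - 18)*35)*17 = -24*35*17 = -840*17 = -14280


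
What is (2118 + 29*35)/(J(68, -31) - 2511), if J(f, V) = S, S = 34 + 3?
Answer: -3133/2474 ≈ -1.2664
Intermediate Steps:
S = 37
J(f, V) = 37
(2118 + 29*35)/(J(68, -31) - 2511) = (2118 + 29*35)/(37 - 2511) = (2118 + 1015)/(-2474) = 3133*(-1/2474) = -3133/2474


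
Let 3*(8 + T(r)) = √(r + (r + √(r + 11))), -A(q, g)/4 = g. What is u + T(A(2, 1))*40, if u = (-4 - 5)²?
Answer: -239 + 40*I*√(8 - √7)/3 ≈ -239.0 + 30.852*I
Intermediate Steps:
A(q, g) = -4*g
u = 81 (u = (-9)² = 81)
T(r) = -8 + √(√(11 + r) + 2*r)/3 (T(r) = -8 + √(r + (r + √(r + 11)))/3 = -8 + √(r + (r + √(11 + r)))/3 = -8 + √(√(11 + r) + 2*r)/3)
u + T(A(2, 1))*40 = 81 + (-8 + √(√(11 - 4*1) + 2*(-4*1))/3)*40 = 81 + (-8 + √(√(11 - 4) + 2*(-4))/3)*40 = 81 + (-8 + √(√7 - 8)/3)*40 = 81 + (-8 + √(-8 + √7)/3)*40 = 81 + (-320 + 40*√(-8 + √7)/3) = -239 + 40*√(-8 + √7)/3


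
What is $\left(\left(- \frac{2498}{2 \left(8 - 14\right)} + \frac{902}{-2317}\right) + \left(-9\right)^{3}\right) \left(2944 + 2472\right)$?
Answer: $- \frac{19622268196}{6951} \approx -2.8229 \cdot 10^{6}$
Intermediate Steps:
$\left(\left(- \frac{2498}{2 \left(8 - 14\right)} + \frac{902}{-2317}\right) + \left(-9\right)^{3}\right) \left(2944 + 2472\right) = \left(\left(- \frac{2498}{2 \left(-6\right)} + 902 \left(- \frac{1}{2317}\right)\right) - 729\right) 5416 = \left(\left(- \frac{2498}{-12} - \frac{902}{2317}\right) - 729\right) 5416 = \left(\left(\left(-2498\right) \left(- \frac{1}{12}\right) - \frac{902}{2317}\right) - 729\right) 5416 = \left(\left(\frac{1249}{6} - \frac{902}{2317}\right) - 729\right) 5416 = \left(\frac{2888521}{13902} - 729\right) 5416 = \left(- \frac{7246037}{13902}\right) 5416 = - \frac{19622268196}{6951}$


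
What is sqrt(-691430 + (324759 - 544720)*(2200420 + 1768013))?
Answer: I*sqrt(872901182543) ≈ 9.3429e+5*I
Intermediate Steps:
sqrt(-691430 + (324759 - 544720)*(2200420 + 1768013)) = sqrt(-691430 - 219961*3968433) = sqrt(-691430 - 872900491113) = sqrt(-872901182543) = I*sqrt(872901182543)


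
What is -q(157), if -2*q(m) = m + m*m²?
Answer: 1935025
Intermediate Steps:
q(m) = -m/2 - m³/2 (q(m) = -(m + m*m²)/2 = -(m + m³)/2 = -m/2 - m³/2)
-q(157) = -(-1)*157*(1 + 157²)/2 = -(-1)*157*(1 + 24649)/2 = -(-1)*157*24650/2 = -1*(-1935025) = 1935025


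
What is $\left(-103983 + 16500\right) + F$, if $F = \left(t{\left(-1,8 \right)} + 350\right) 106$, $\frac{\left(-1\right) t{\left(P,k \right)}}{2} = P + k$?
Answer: $-51867$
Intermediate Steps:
$t{\left(P,k \right)} = - 2 P - 2 k$ ($t{\left(P,k \right)} = - 2 \left(P + k\right) = - 2 P - 2 k$)
$F = 35616$ ($F = \left(\left(\left(-2\right) \left(-1\right) - 16\right) + 350\right) 106 = \left(\left(2 - 16\right) + 350\right) 106 = \left(-14 + 350\right) 106 = 336 \cdot 106 = 35616$)
$\left(-103983 + 16500\right) + F = \left(-103983 + 16500\right) + 35616 = -87483 + 35616 = -51867$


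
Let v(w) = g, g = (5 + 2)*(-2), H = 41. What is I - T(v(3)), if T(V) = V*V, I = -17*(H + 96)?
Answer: -2525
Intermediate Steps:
g = -14 (g = 7*(-2) = -14)
v(w) = -14
I = -2329 (I = -17*(41 + 96) = -17*137 = -2329)
T(V) = V²
I - T(v(3)) = -2329 - 1*(-14)² = -2329 - 1*196 = -2329 - 196 = -2525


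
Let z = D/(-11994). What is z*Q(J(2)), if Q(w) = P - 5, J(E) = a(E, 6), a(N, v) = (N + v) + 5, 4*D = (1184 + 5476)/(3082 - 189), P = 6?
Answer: -555/11566214 ≈ -4.7985e-5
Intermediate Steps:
D = 1665/2893 (D = ((1184 + 5476)/(3082 - 189))/4 = (6660/2893)/4 = (6660*(1/2893))/4 = (1/4)*(6660/2893) = 1665/2893 ≈ 0.57553)
a(N, v) = 5 + N + v
J(E) = 11 + E (J(E) = 5 + E + 6 = 11 + E)
Q(w) = 1 (Q(w) = 6 - 5 = 1)
z = -555/11566214 (z = (1665/2893)/(-11994) = (1665/2893)*(-1/11994) = -555/11566214 ≈ -4.7985e-5)
z*Q(J(2)) = -555/11566214*1 = -555/11566214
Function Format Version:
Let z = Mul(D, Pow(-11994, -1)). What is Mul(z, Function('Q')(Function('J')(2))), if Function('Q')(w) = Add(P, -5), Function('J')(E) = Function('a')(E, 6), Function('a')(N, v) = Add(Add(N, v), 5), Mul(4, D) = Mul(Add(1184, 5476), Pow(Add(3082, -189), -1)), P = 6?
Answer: Rational(-555, 11566214) ≈ -4.7985e-5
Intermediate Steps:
D = Rational(1665, 2893) (D = Mul(Rational(1, 4), Mul(Add(1184, 5476), Pow(Add(3082, -189), -1))) = Mul(Rational(1, 4), Mul(6660, Pow(2893, -1))) = Mul(Rational(1, 4), Mul(6660, Rational(1, 2893))) = Mul(Rational(1, 4), Rational(6660, 2893)) = Rational(1665, 2893) ≈ 0.57553)
Function('a')(N, v) = Add(5, N, v)
Function('J')(E) = Add(11, E) (Function('J')(E) = Add(5, E, 6) = Add(11, E))
Function('Q')(w) = 1 (Function('Q')(w) = Add(6, -5) = 1)
z = Rational(-555, 11566214) (z = Mul(Rational(1665, 2893), Pow(-11994, -1)) = Mul(Rational(1665, 2893), Rational(-1, 11994)) = Rational(-555, 11566214) ≈ -4.7985e-5)
Mul(z, Function('Q')(Function('J')(2))) = Mul(Rational(-555, 11566214), 1) = Rational(-555, 11566214)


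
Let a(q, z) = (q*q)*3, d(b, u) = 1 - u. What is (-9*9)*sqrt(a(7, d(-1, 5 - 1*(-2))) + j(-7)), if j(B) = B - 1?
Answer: -81*sqrt(139) ≈ -954.98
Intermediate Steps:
j(B) = -1 + B
a(q, z) = 3*q**2 (a(q, z) = q**2*3 = 3*q**2)
(-9*9)*sqrt(a(7, d(-1, 5 - 1*(-2))) + j(-7)) = (-9*9)*sqrt(3*7**2 + (-1 - 7)) = -81*sqrt(3*49 - 8) = -81*sqrt(147 - 8) = -81*sqrt(139)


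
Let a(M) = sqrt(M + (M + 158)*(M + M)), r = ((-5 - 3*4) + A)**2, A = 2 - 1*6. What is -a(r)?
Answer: -21*sqrt(1199) ≈ -727.16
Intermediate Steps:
A = -4 (A = 2 - 6 = -4)
r = 441 (r = ((-5 - 3*4) - 4)**2 = ((-5 - 12) - 4)**2 = (-17 - 4)**2 = (-21)**2 = 441)
a(M) = sqrt(M + 2*M*(158 + M)) (a(M) = sqrt(M + (158 + M)*(2*M)) = sqrt(M + 2*M*(158 + M)))
-a(r) = -sqrt(441*(317 + 2*441)) = -sqrt(441*(317 + 882)) = -sqrt(441*1199) = -sqrt(528759) = -21*sqrt(1199)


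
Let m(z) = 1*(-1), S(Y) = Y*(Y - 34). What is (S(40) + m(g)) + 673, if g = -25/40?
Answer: 912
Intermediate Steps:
S(Y) = Y*(-34 + Y)
g = -5/8 (g = -25*1/40 = -5/8 ≈ -0.62500)
m(z) = -1
(S(40) + m(g)) + 673 = (40*(-34 + 40) - 1) + 673 = (40*6 - 1) + 673 = (240 - 1) + 673 = 239 + 673 = 912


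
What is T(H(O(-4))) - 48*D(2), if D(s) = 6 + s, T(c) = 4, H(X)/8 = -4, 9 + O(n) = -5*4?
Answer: -380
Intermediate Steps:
O(n) = -29 (O(n) = -9 - 5*4 = -9 - 20 = -29)
H(X) = -32 (H(X) = 8*(-4) = -32)
T(H(O(-4))) - 48*D(2) = 4 - 48*(6 + 2) = 4 - 48*8 = 4 - 384 = -380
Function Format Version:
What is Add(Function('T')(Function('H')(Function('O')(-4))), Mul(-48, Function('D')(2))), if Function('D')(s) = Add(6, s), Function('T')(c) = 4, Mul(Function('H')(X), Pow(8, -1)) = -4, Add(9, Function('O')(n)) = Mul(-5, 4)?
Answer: -380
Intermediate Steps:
Function('O')(n) = -29 (Function('O')(n) = Add(-9, Mul(-5, 4)) = Add(-9, -20) = -29)
Function('H')(X) = -32 (Function('H')(X) = Mul(8, -4) = -32)
Add(Function('T')(Function('H')(Function('O')(-4))), Mul(-48, Function('D')(2))) = Add(4, Mul(-48, Add(6, 2))) = Add(4, Mul(-48, 8)) = Add(4, -384) = -380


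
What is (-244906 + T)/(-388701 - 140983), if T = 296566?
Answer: -12915/132421 ≈ -0.097530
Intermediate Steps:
(-244906 + T)/(-388701 - 140983) = (-244906 + 296566)/(-388701 - 140983) = 51660/(-529684) = 51660*(-1/529684) = -12915/132421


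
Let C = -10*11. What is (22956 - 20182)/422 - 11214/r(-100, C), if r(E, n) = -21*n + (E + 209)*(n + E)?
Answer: 735967/103390 ≈ 7.1184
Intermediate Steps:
C = -110
r(E, n) = -21*n + (209 + E)*(E + n)
(22956 - 20182)/422 - 11214/r(-100, C) = (22956 - 20182)/422 - 11214/((-100)² + 188*(-110) + 209*(-100) - 100*(-110)) = 2774*(1/422) - 11214/(10000 - 20680 - 20900 + 11000) = 1387/211 - 11214/(-20580) = 1387/211 - 11214*(-1/20580) = 1387/211 + 267/490 = 735967/103390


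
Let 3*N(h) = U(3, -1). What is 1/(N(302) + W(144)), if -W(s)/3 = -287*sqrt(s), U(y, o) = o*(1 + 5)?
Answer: 1/10330 ≈ 9.6805e-5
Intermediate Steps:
U(y, o) = 6*o (U(y, o) = o*6 = 6*o)
N(h) = -2 (N(h) = (6*(-1))/3 = (1/3)*(-6) = -2)
W(s) = 861*sqrt(s) (W(s) = -(-861)*sqrt(s) = 861*sqrt(s))
1/(N(302) + W(144)) = 1/(-2 + 861*sqrt(144)) = 1/(-2 + 861*12) = 1/(-2 + 10332) = 1/10330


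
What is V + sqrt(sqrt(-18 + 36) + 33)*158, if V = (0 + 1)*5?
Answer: 5 + 158*sqrt(33 + 3*sqrt(2)) ≈ 969.22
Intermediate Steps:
V = 5 (V = 1*5 = 5)
V + sqrt(sqrt(-18 + 36) + 33)*158 = 5 + sqrt(sqrt(-18 + 36) + 33)*158 = 5 + sqrt(sqrt(18) + 33)*158 = 5 + sqrt(3*sqrt(2) + 33)*158 = 5 + sqrt(33 + 3*sqrt(2))*158 = 5 + 158*sqrt(33 + 3*sqrt(2))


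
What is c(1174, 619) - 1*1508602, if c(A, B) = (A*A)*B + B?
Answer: 851644861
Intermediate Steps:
c(A, B) = B + B*A**2 (c(A, B) = A**2*B + B = B*A**2 + B = B + B*A**2)
c(1174, 619) - 1*1508602 = 619*(1 + 1174**2) - 1*1508602 = 619*(1 + 1378276) - 1508602 = 619*1378277 - 1508602 = 853153463 - 1508602 = 851644861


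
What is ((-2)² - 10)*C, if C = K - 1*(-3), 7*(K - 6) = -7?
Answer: -48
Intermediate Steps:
K = 5 (K = 6 + (⅐)*(-7) = 6 - 1 = 5)
C = 8 (C = 5 - 1*(-3) = 5 + 3 = 8)
((-2)² - 10)*C = ((-2)² - 10)*8 = (4 - 10)*8 = -6*8 = -48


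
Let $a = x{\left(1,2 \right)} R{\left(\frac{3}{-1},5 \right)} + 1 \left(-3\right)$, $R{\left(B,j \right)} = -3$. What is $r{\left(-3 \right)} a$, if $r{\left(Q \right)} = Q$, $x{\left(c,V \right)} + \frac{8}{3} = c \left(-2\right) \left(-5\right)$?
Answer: $75$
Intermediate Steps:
$x{\left(c,V \right)} = - \frac{8}{3} + 10 c$ ($x{\left(c,V \right)} = - \frac{8}{3} + c \left(-2\right) \left(-5\right) = - \frac{8}{3} + - 2 c \left(-5\right) = - \frac{8}{3} + 10 c$)
$a = -25$ ($a = \left(- \frac{8}{3} + 10 \cdot 1\right) \left(-3\right) + 1 \left(-3\right) = \left(- \frac{8}{3} + 10\right) \left(-3\right) - 3 = \frac{22}{3} \left(-3\right) - 3 = -22 - 3 = -25$)
$r{\left(-3 \right)} a = \left(-3\right) \left(-25\right) = 75$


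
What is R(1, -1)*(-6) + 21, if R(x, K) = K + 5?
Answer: -3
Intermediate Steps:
R(x, K) = 5 + K
R(1, -1)*(-6) + 21 = (5 - 1)*(-6) + 21 = 4*(-6) + 21 = -24 + 21 = -3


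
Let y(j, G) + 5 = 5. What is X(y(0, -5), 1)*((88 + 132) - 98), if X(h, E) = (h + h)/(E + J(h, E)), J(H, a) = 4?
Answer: 0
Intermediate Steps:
y(j, G) = 0 (y(j, G) = -5 + 5 = 0)
X(h, E) = 2*h/(4 + E) (X(h, E) = (h + h)/(E + 4) = (2*h)/(4 + E) = 2*h/(4 + E))
X(y(0, -5), 1)*((88 + 132) - 98) = (2*0/(4 + 1))*((88 + 132) - 98) = (2*0/5)*(220 - 98) = (2*0*(⅕))*122 = 0*122 = 0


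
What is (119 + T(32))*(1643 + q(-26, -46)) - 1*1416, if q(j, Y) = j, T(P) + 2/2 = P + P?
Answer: 292878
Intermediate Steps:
T(P) = -1 + 2*P (T(P) = -1 + (P + P) = -1 + 2*P)
(119 + T(32))*(1643 + q(-26, -46)) - 1*1416 = (119 + (-1 + 2*32))*(1643 - 26) - 1*1416 = (119 + (-1 + 64))*1617 - 1416 = (119 + 63)*1617 - 1416 = 182*1617 - 1416 = 294294 - 1416 = 292878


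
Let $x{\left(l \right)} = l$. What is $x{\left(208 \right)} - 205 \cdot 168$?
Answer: $-34232$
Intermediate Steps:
$x{\left(208 \right)} - 205 \cdot 168 = 208 - 205 \cdot 168 = 208 - 34440 = -34232$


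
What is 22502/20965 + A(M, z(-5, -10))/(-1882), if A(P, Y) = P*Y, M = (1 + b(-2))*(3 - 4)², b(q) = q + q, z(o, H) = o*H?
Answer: 22746757/19728065 ≈ 1.1530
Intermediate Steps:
z(o, H) = H*o
b(q) = 2*q
M = -3 (M = (1 + 2*(-2))*(3 - 4)² = (1 - 4)*(-1)² = -3*1 = -3)
22502/20965 + A(M, z(-5, -10))/(-1882) = 22502/20965 - (-30)*(-5)/(-1882) = 22502*(1/20965) - 3*50*(-1/1882) = 22502/20965 - 150*(-1/1882) = 22502/20965 + 75/941 = 22746757/19728065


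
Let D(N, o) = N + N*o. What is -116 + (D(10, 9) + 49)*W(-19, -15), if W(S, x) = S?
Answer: -2947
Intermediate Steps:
-116 + (D(10, 9) + 49)*W(-19, -15) = -116 + (10*(1 + 9) + 49)*(-19) = -116 + (10*10 + 49)*(-19) = -116 + (100 + 49)*(-19) = -116 + 149*(-19) = -116 - 2831 = -2947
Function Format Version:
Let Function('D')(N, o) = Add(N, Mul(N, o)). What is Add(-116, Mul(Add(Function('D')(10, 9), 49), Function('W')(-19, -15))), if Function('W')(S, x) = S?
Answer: -2947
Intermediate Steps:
Add(-116, Mul(Add(Function('D')(10, 9), 49), Function('W')(-19, -15))) = Add(-116, Mul(Add(Mul(10, Add(1, 9)), 49), -19)) = Add(-116, Mul(Add(Mul(10, 10), 49), -19)) = Add(-116, Mul(Add(100, 49), -19)) = Add(-116, Mul(149, -19)) = Add(-116, -2831) = -2947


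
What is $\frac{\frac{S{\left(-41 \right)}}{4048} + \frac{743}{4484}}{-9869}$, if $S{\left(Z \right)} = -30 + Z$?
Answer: $- \frac{672325}{44783627152} \approx -1.5013 \cdot 10^{-5}$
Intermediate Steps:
$\frac{\frac{S{\left(-41 \right)}}{4048} + \frac{743}{4484}}{-9869} = \frac{\frac{-30 - 41}{4048} + \frac{743}{4484}}{-9869} = \left(\left(-71\right) \frac{1}{4048} + 743 \cdot \frac{1}{4484}\right) \left(- \frac{1}{9869}\right) = \left(- \frac{71}{4048} + \frac{743}{4484}\right) \left(- \frac{1}{9869}\right) = \frac{672325}{4537808} \left(- \frac{1}{9869}\right) = - \frac{672325}{44783627152}$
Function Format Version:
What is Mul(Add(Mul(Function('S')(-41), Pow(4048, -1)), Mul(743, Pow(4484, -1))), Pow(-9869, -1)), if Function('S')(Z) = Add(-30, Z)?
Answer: Rational(-672325, 44783627152) ≈ -1.5013e-5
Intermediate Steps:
Mul(Add(Mul(Function('S')(-41), Pow(4048, -1)), Mul(743, Pow(4484, -1))), Pow(-9869, -1)) = Mul(Add(Mul(Add(-30, -41), Pow(4048, -1)), Mul(743, Pow(4484, -1))), Pow(-9869, -1)) = Mul(Add(Mul(-71, Rational(1, 4048)), Mul(743, Rational(1, 4484))), Rational(-1, 9869)) = Mul(Add(Rational(-71, 4048), Rational(743, 4484)), Rational(-1, 9869)) = Mul(Rational(672325, 4537808), Rational(-1, 9869)) = Rational(-672325, 44783627152)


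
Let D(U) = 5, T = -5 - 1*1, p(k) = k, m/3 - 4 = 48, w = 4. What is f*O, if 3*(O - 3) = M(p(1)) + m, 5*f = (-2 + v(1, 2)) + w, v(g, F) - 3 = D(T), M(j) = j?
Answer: 332/3 ≈ 110.67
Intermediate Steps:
m = 156 (m = 12 + 3*48 = 12 + 144 = 156)
T = -6 (T = -5 - 1 = -6)
v(g, F) = 8 (v(g, F) = 3 + 5 = 8)
f = 2 (f = ((-2 + 8) + 4)/5 = (6 + 4)/5 = (⅕)*10 = 2)
O = 166/3 (O = 3 + (1 + 156)/3 = 3 + (⅓)*157 = 3 + 157/3 = 166/3 ≈ 55.333)
f*O = 2*(166/3) = 332/3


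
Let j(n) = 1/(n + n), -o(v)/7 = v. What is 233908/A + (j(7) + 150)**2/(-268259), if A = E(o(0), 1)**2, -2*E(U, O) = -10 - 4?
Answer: 250987290487/52578764 ≈ 4773.5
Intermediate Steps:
o(v) = -7*v
E(U, O) = 7 (E(U, O) = -(-10 - 4)/2 = -1/2*(-14) = 7)
j(n) = 1/(2*n)
A = 49 (A = 7**2 = 49)
233908/A + (j(7) + 150)**2/(-268259) = 233908/49 + ((1/2)/7 + 150)**2/(-268259) = 233908*(1/49) + ((1/2)*(1/7) + 150)**2*(-1/268259) = 233908/49 + (1/14 + 150)**2*(-1/268259) = 233908/49 + (2101/14)**2*(-1/268259) = 233908/49 + (4414201/196)*(-1/268259) = 233908/49 - 4414201/52578764 = 250987290487/52578764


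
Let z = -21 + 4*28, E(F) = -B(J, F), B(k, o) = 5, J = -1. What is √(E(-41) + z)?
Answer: √86 ≈ 9.2736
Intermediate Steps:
E(F) = -5 (E(F) = -1*5 = -5)
z = 91 (z = -21 + 112 = 91)
√(E(-41) + z) = √(-5 + 91) = √86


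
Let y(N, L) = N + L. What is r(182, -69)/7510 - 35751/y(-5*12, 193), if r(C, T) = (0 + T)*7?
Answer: -268554249/998830 ≈ -268.87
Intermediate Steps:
r(C, T) = 7*T (r(C, T) = T*7 = 7*T)
y(N, L) = L + N
r(182, -69)/7510 - 35751/y(-5*12, 193) = (7*(-69))/7510 - 35751/(193 - 5*12) = -483*1/7510 - 35751/(193 - 60) = -483/7510 - 35751/133 = -268554249/998830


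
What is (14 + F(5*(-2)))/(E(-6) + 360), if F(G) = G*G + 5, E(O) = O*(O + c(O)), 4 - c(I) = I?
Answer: 17/48 ≈ 0.35417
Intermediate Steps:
c(I) = 4 - I
E(O) = 4*O (E(O) = O*(O + (4 - O)) = O*4 = 4*O)
F(G) = 5 + G² (F(G) = G² + 5 = 5 + G²)
(14 + F(5*(-2)))/(E(-6) + 360) = (14 + (5 + (5*(-2))²))/(4*(-6) + 360) = (14 + (5 + (-10)²))/(-24 + 360) = (14 + (5 + 100))/336 = (14 + 105)*(1/336) = 119*(1/336) = 17/48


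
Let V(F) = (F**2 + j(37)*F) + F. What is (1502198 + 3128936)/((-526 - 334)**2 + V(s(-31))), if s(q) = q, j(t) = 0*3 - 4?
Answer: 2315567/370327 ≈ 6.2528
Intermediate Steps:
j(t) = -4 (j(t) = 0 - 4 = -4)
V(F) = F**2 - 3*F (V(F) = (F**2 - 4*F) + F = F**2 - 3*F)
(1502198 + 3128936)/((-526 - 334)**2 + V(s(-31))) = (1502198 + 3128936)/((-526 - 334)**2 - 31*(-3 - 31)) = 4631134/((-860)**2 - 31*(-34)) = 4631134/(739600 + 1054) = 4631134/740654 = 4631134*(1/740654) = 2315567/370327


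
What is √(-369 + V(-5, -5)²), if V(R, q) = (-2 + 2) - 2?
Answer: I*√365 ≈ 19.105*I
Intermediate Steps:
V(R, q) = -2 (V(R, q) = 0 - 2 = -2)
√(-369 + V(-5, -5)²) = √(-369 + (-2)²) = √(-369 + 4) = √(-365) = I*√365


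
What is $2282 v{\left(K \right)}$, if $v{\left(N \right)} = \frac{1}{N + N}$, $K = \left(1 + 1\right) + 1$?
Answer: $\frac{1141}{3} \approx 380.33$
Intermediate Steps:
$K = 3$ ($K = 2 + 1 = 3$)
$v{\left(N \right)} = \frac{1}{2 N}$
$2282 v{\left(K \right)} = 2282 \frac{1}{2 \cdot 3} = 2282 \cdot \frac{1}{2} \cdot \frac{1}{3} = 2282 \cdot \frac{1}{6} = \frac{1141}{3}$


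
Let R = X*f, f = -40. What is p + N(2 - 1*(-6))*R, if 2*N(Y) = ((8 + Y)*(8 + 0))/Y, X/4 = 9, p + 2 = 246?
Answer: -11276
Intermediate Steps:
p = 244 (p = -2 + 246 = 244)
X = 36 (X = 4*9 = 36)
N(Y) = (64 + 8*Y)/(2*Y) (N(Y) = (((8 + Y)*(8 + 0))/Y)/2 = (((8 + Y)*8)/Y)/2 = ((64 + 8*Y)/Y)/2 = (64 + 8*Y)/(2*Y))
R = -1440 (R = 36*(-40) = -1440)
p + N(2 - 1*(-6))*R = 244 + (4 + 32/(2 - 1*(-6)))*(-1440) = 244 + (4 + 32/(2 + 6))*(-1440) = 244 + (4 + 32/8)*(-1440) = 244 + (4 + 32*(⅛))*(-1440) = 244 + (4 + 4)*(-1440) = 244 + 8*(-1440) = 244 - 11520 = -11276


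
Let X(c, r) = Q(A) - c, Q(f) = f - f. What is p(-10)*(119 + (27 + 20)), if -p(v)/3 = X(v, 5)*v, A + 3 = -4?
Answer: 49800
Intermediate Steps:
A = -7 (A = -3 - 4 = -7)
Q(f) = 0
X(c, r) = -c (X(c, r) = 0 - c = -c)
p(v) = 3*v² (p(v) = -3*(-v)*v = -(-3)*v² = 3*v²)
p(-10)*(119 + (27 + 20)) = (3*(-10)²)*(119 + (27 + 20)) = (3*100)*(119 + 47) = 300*166 = 49800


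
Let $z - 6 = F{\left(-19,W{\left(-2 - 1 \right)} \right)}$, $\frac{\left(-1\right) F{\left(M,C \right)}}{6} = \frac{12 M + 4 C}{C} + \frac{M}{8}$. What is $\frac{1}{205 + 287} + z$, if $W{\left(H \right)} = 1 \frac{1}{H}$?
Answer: $- \frac{505253}{123} \approx -4107.8$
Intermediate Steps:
$W{\left(H \right)} = \frac{1}{H}$
$F{\left(M,C \right)} = - \frac{3 M}{4} - \frac{6 \left(4 C + 12 M\right)}{C}$ ($F{\left(M,C \right)} = - 6 \left(\frac{12 M + 4 C}{C} + \frac{M}{8}\right) = - 6 \left(\frac{4 C + 12 M}{C} + M \frac{1}{8}\right) = - 6 \left(\frac{4 C + 12 M}{C} + \frac{M}{8}\right) = - 6 \left(\frac{M}{8} + \frac{4 C + 12 M}{C}\right) = - \frac{3 M}{4} - \frac{6 \left(4 C + 12 M\right)}{C}$)
$z = - \frac{16431}{4}$ ($z = 6 - \left(\frac{39}{4} + 4104\right) = 6 - \frac{16455}{4} = - \frac{16431}{4} \approx -4107.8$)
$\frac{1}{205 + 287} + z = \frac{1}{205 + 287} - \frac{16431}{4} = \frac{1}{492} - \frac{16431}{4} = - \frac{505253}{123}$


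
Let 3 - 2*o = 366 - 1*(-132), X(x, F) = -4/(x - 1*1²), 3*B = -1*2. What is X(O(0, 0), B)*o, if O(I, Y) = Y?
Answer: -990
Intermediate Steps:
B = -⅔ (B = (-1*2)/3 = (⅓)*(-2) = -⅔ ≈ -0.66667)
X(x, F) = -4/(-1 + x) (X(x, F) = -4/(x - 1*1) = -4/(x - 1) = -4/(-1 + x))
o = -495/2 (o = 3/2 - (366 - 1*(-132))/2 = 3/2 - (366 + 132)/2 = 3/2 - ½*498 = 3/2 - 249 = -495/2 ≈ -247.50)
X(O(0, 0), B)*o = -4/(-1 + 0)*(-495/2) = -4/(-1)*(-495/2) = -4*(-1)*(-495/2) = 4*(-495/2) = -990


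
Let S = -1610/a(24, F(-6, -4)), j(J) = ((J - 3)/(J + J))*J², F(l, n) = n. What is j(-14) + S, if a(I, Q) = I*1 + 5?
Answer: 1841/29 ≈ 63.483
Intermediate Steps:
j(J) = J*(-3 + J)/2 (j(J) = ((-3 + J)/((2*J)))*J² = ((-3 + J)*(1/(2*J)))*J² = ((-3 + J)/(2*J))*J² = J*(-3 + J)/2)
a(I, Q) = 5 + I (a(I, Q) = I + 5 = 5 + I)
S = -1610/29 (S = -1610/(5 + 24) = -1610/29 ≈ -55.517)
j(-14) + S = (½)*(-14)*(-3 - 14) - 1610/29 = (½)*(-14)*(-17) - 1610/29 = 119 - 1610/29 = 1841/29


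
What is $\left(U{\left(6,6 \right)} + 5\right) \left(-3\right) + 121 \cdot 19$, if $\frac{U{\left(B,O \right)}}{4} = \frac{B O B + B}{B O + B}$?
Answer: $\frac{15544}{7} \approx 2220.6$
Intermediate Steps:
$U{\left(B,O \right)} = \frac{4 \left(B + O B^{2}\right)}{B + B O}$ ($U{\left(B,O \right)} = 4 \frac{B O B + B}{B O + B} = 4 \frac{O B^{2} + B}{B + B O} = 4 \frac{B + O B^{2}}{B + B O} = \frac{4 \left(B + O B^{2}\right)}{B + B O}$)
$\left(U{\left(6,6 \right)} + 5\right) \left(-3\right) + 121 \cdot 19 = \left(\frac{4 \left(1 + 6 \cdot 6\right)}{1 + 6} + 5\right) \left(-3\right) + 121 \cdot 19 = \left(\frac{4 \left(1 + 36\right)}{7} + 5\right) \left(-3\right) + 2299 = \left(4 \cdot \frac{1}{7} \cdot 37 + 5\right) \left(-3\right) + 2299 = \left(\frac{148}{7} + 5\right) \left(-3\right) + 2299 = \frac{183}{7} \left(-3\right) + 2299 = - \frac{549}{7} + 2299 = \frac{15544}{7}$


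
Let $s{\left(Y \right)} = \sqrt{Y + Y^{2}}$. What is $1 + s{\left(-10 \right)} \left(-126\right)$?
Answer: $1 - 378 \sqrt{10} \approx -1194.3$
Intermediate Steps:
$1 + s{\left(-10 \right)} \left(-126\right) = 1 + \sqrt{- 10 \left(1 - 10\right)} \left(-126\right) = 1 + \sqrt{\left(-10\right) \left(-9\right)} \left(-126\right) = 1 + \sqrt{90} \left(-126\right) = 1 + 3 \sqrt{10} \left(-126\right) = 1 - 378 \sqrt{10}$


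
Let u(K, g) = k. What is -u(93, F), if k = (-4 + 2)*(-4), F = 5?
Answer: -8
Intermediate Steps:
k = 8 (k = -2*(-4) = 8)
u(K, g) = 8
-u(93, F) = -1*8 = -8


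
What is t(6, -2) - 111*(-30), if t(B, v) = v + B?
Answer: 3334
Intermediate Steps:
t(B, v) = B + v
t(6, -2) - 111*(-30) = (6 - 2) - 111*(-30) = 4 + 3330 = 3334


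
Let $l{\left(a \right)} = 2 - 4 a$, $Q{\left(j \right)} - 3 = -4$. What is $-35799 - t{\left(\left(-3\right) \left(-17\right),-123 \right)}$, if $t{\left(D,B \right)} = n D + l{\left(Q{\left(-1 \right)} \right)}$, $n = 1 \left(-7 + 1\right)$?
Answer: $-35499$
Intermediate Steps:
$Q{\left(j \right)} = -1$ ($Q{\left(j \right)} = 3 - 4 = -1$)
$n = -6$ ($n = 1 \left(-6\right) = -6$)
$t{\left(D,B \right)} = 6 - 6 D$ ($t{\left(D,B \right)} = - 6 D + \left(2 - -4\right) = - 6 D + \left(2 + 4\right) = - 6 D + 6 = 6 - 6 D$)
$-35799 - t{\left(\left(-3\right) \left(-17\right),-123 \right)} = -35799 - \left(6 - 6 \left(\left(-3\right) \left(-17\right)\right)\right) = -35799 - \left(6 - 306\right) = -35799 - -300 = -35799 + 300 = -35499$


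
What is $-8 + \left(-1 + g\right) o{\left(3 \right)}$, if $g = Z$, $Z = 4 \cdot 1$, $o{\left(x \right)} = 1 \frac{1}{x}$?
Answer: $-7$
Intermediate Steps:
$o{\left(x \right)} = \frac{1}{x}$
$Z = 4$
$g = 4$
$-8 + \left(-1 + g\right) o{\left(3 \right)} = -8 + \frac{-1 + 4}{3} = -8 + 3 \cdot \frac{1}{3} = -8 + 1 = -7$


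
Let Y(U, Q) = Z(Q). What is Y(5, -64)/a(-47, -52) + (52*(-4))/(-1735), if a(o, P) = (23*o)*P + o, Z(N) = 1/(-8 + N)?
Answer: 168225061/1403226360 ≈ 0.11988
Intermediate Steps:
Y(U, Q) = 1/(-8 + Q)
a(o, P) = o + 23*P*o (a(o, P) = 23*P*o + o = o + 23*P*o)
Y(5, -64)/a(-47, -52) + (52*(-4))/(-1735) = 1/((-8 - 64)*((-47*(1 + 23*(-52))))) + (52*(-4))/(-1735) = 1/((-72)*((-47*(1 - 1196)))) - 208*(-1/1735) = -1/(72*((-47*(-1195)))) + 208/1735 = -1/72/56165 + 208/1735 = -1/72*1/56165 + 208/1735 = -1/4043880 + 208/1735 = 168225061/1403226360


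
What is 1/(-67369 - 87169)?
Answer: -1/154538 ≈ -6.4709e-6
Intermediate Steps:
1/(-67369 - 87169) = 1/(-154538) = -1/154538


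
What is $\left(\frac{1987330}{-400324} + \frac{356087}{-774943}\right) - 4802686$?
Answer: $- \frac{744965353567719665}{155114140766} \approx -4.8027 \cdot 10^{6}$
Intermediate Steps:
$\left(\frac{1987330}{-400324} + \frac{356087}{-774943}\right) - 4802686 = \left(1987330 \left(- \frac{1}{400324}\right) + 356087 \left(- \frac{1}{774943}\right)\right) - 4802686 = \left(- \frac{993665}{200162} - \frac{356087}{774943}\right) - 4802686 = - \frac{841308822189}{155114140766} - 4802686 = - \frac{744965353567719665}{155114140766}$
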